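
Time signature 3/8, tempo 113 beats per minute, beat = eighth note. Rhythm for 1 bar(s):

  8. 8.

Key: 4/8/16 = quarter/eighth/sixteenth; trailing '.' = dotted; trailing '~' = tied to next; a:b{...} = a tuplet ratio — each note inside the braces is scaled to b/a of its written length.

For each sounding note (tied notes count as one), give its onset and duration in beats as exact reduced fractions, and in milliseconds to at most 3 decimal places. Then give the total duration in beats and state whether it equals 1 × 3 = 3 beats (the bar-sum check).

1) 0.0ms=0b +796.46ms=3/2b
2) 796.46ms=3/2b +796.46ms=3/2b
Σ=3b of 3 (113bpm 3/8) — PASS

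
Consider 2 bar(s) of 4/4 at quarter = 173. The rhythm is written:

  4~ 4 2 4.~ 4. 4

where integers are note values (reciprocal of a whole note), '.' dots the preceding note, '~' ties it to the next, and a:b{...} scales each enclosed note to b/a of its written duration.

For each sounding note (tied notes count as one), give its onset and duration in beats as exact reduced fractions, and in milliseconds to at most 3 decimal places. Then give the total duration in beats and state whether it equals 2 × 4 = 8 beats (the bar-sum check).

1) 0.0ms=0b +693.642ms=2b
2) 693.642ms=2b +693.642ms=2b
3) 1387.283ms=4b +1040.462ms=3b
4) 2427.746ms=7b +346.821ms=1b
Σ=8b of 8 (173bpm 4/4) — PASS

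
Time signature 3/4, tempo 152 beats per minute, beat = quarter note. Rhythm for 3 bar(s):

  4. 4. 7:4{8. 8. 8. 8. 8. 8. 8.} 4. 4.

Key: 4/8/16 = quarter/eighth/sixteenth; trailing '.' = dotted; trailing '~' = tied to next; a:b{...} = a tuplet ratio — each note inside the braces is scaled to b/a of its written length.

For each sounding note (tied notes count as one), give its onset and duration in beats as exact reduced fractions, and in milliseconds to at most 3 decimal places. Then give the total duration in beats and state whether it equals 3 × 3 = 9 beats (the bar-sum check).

1) 0.0ms=0b +592.105ms=3/2b
2) 592.105ms=3/2b +592.105ms=3/2b
3) 1184.211ms=3b +169.173ms=3/7b
4) 1353.383ms=24/7b +169.173ms=3/7b
5) 1522.556ms=27/7b +169.173ms=3/7b
6) 1691.729ms=30/7b +169.173ms=3/7b
7) 1860.902ms=33/7b +169.173ms=3/7b
8) 2030.075ms=36/7b +169.173ms=3/7b
9) 2199.248ms=39/7b +169.173ms=3/7b
10) 2368.421ms=6b +592.105ms=3/2b
11) 2960.526ms=15/2b +592.105ms=3/2b
Σ=9b of 9 (152bpm 3/4) — PASS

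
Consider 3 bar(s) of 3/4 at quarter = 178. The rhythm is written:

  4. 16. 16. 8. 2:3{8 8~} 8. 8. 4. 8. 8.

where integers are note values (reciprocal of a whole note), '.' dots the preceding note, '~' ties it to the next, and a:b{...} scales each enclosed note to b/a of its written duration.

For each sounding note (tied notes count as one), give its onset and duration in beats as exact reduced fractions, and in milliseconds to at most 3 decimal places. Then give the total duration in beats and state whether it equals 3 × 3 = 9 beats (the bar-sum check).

1) 0.0ms=0b +505.618ms=3/2b
2) 505.618ms=3/2b +126.404ms=3/8b
3) 632.022ms=15/8b +126.404ms=3/8b
4) 758.427ms=9/4b +252.809ms=3/4b
5) 1011.236ms=3b +252.809ms=3/4b
6) 1264.045ms=15/4b +505.618ms=3/2b
7) 1769.663ms=21/4b +252.809ms=3/4b
8) 2022.472ms=6b +505.618ms=3/2b
9) 2528.09ms=15/2b +252.809ms=3/4b
10) 2780.899ms=33/4b +252.809ms=3/4b
Σ=9b of 9 (178bpm 3/4) — PASS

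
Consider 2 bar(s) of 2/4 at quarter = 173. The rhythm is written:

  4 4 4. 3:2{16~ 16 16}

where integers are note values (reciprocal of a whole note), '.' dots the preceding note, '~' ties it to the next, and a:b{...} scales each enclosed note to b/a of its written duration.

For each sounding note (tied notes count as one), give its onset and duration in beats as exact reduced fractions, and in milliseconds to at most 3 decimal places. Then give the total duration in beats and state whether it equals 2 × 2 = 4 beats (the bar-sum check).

1) 0.0ms=0b +346.821ms=1b
2) 346.821ms=1b +346.821ms=1b
3) 693.642ms=2b +520.231ms=3/2b
4) 1213.873ms=7/2b +115.607ms=1/3b
5) 1329.48ms=23/6b +57.803ms=1/6b
Σ=4b of 4 (173bpm 2/4) — PASS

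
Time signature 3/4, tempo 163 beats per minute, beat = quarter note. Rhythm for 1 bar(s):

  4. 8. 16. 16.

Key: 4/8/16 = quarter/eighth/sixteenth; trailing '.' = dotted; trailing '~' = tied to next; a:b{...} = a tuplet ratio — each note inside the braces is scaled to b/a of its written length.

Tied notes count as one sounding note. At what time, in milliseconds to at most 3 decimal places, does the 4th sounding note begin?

1. 0.0ms @ 0 + 552.147ms (3/2)
2. 552.147ms @ 3/2 + 276.074ms (3/4)
3. 828.221ms @ 9/4 + 138.037ms (3/8)
4. 966.258ms @ 21/8 + 138.037ms (3/8)

note 4 onset = 21/8b = 966.258ms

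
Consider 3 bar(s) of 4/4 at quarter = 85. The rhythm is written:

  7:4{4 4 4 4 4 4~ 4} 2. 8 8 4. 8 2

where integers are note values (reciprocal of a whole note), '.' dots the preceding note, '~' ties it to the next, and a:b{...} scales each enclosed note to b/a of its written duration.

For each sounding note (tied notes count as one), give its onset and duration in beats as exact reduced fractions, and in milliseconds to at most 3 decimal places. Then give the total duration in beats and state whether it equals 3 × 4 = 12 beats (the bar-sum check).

1) 0.0ms=0b +403.361ms=4/7b
2) 403.361ms=4/7b +403.361ms=4/7b
3) 806.723ms=8/7b +403.361ms=4/7b
4) 1210.084ms=12/7b +403.361ms=4/7b
5) 1613.445ms=16/7b +403.361ms=4/7b
6) 2016.807ms=20/7b +806.723ms=8/7b
7) 2823.529ms=4b +2117.647ms=3b
8) 4941.176ms=7b +352.941ms=1/2b
9) 5294.118ms=15/2b +352.941ms=1/2b
10) 5647.059ms=8b +1058.824ms=3/2b
11) 6705.882ms=19/2b +352.941ms=1/2b
12) 7058.824ms=10b +1411.765ms=2b
Σ=12b of 12 (85bpm 4/4) — PASS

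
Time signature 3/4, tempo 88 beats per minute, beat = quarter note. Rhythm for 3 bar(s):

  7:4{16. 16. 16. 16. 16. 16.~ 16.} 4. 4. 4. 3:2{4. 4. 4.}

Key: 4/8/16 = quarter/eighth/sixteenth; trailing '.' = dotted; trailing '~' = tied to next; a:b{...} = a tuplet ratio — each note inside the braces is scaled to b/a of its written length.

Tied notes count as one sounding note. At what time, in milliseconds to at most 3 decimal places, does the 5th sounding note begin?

1. 0.0ms @ 0 + 146.104ms (3/14)
2. 146.104ms @ 3/14 + 146.104ms (3/14)
3. 292.208ms @ 3/7 + 146.104ms (3/14)
4. 438.312ms @ 9/14 + 146.104ms (3/14)
5. 584.416ms @ 6/7 + 146.104ms (3/14)
6. 730.519ms @ 15/14 + 292.208ms (3/7)
7. 1022.727ms @ 3/2 + 1022.727ms (3/2)
8. 2045.455ms @ 3 + 1022.727ms (3/2)
9. 3068.182ms @ 9/2 + 1022.727ms (3/2)
10. 4090.909ms @ 6 + 681.818ms (1)
11. 4772.727ms @ 7 + 681.818ms (1)
12. 5454.545ms @ 8 + 681.818ms (1)

note 5 onset = 6/7b = 584.416ms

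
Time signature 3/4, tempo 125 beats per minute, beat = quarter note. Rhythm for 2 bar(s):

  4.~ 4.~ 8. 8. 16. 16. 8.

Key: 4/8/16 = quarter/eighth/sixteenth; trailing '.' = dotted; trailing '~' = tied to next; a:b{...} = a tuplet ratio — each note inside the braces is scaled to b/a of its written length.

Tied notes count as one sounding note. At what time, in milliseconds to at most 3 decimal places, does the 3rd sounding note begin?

note 3 onset = 9/2b = 2160.0ms

1. 0.0ms @ 0 + 1800.0ms (15/4)
2. 1800.0ms @ 15/4 + 360.0ms (3/4)
3. 2160.0ms @ 9/2 + 180.0ms (3/8)
4. 2340.0ms @ 39/8 + 180.0ms (3/8)
5. 2520.0ms @ 21/4 + 360.0ms (3/4)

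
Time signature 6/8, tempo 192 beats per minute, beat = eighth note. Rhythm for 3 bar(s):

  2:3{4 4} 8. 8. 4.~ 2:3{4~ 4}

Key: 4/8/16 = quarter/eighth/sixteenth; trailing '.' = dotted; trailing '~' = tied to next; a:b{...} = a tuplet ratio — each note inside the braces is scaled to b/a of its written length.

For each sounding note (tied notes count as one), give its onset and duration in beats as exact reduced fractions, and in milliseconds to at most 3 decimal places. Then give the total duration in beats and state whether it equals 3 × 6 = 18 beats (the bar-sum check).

1) 0.0ms=0b +937.5ms=3b
2) 937.5ms=3b +937.5ms=3b
3) 1875.0ms=6b +468.75ms=3/2b
4) 2343.75ms=15/2b +468.75ms=3/2b
5) 2812.5ms=9b +2812.5ms=9b
Σ=18b of 18 (192bpm 6/8) — PASS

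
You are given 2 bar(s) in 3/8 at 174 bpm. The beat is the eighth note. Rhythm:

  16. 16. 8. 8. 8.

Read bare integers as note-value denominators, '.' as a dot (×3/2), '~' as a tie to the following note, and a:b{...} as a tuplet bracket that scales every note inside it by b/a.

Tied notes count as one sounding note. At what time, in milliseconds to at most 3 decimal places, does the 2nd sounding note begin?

note 2 onset = 3/4b = 258.621ms

1. 0.0ms @ 0 + 258.621ms (3/4)
2. 258.621ms @ 3/4 + 258.621ms (3/4)
3. 517.241ms @ 3/2 + 517.241ms (3/2)
4. 1034.483ms @ 3 + 517.241ms (3/2)
5. 1551.724ms @ 9/2 + 517.241ms (3/2)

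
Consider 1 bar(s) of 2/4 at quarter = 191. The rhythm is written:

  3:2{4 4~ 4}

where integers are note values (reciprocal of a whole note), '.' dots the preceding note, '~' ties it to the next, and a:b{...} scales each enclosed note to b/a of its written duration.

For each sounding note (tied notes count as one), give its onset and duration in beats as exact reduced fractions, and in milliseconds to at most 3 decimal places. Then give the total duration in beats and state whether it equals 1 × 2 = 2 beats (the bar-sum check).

1) 0.0ms=0b +209.424ms=2/3b
2) 209.424ms=2/3b +418.848ms=4/3b
Σ=2b of 2 (191bpm 2/4) — PASS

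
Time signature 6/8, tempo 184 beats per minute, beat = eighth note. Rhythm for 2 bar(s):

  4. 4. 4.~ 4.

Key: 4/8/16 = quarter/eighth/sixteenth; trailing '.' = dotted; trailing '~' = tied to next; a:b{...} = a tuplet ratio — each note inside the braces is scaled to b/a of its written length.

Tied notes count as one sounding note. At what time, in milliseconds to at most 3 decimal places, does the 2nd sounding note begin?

1. 0.0ms @ 0 + 978.261ms (3)
2. 978.261ms @ 3 + 978.261ms (3)
3. 1956.522ms @ 6 + 1956.522ms (6)

note 2 onset = 3b = 978.261ms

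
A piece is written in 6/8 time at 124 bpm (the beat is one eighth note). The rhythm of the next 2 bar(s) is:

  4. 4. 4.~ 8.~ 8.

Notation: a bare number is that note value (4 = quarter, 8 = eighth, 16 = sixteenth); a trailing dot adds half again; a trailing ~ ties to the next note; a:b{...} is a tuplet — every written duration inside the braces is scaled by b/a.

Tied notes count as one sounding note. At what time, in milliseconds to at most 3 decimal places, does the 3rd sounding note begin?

1. 0.0ms @ 0 + 1451.613ms (3)
2. 1451.613ms @ 3 + 1451.613ms (3)
3. 2903.226ms @ 6 + 2903.226ms (6)

note 3 onset = 6b = 2903.226ms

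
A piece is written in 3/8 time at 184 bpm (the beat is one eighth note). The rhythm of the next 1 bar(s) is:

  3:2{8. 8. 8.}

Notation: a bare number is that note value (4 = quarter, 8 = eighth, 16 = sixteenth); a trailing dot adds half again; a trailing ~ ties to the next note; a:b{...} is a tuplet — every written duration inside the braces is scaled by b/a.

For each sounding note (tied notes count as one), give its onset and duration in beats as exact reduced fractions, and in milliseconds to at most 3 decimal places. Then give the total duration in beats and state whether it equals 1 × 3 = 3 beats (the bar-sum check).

1) 0.0ms=0b +326.087ms=1b
2) 326.087ms=1b +326.087ms=1b
3) 652.174ms=2b +326.087ms=1b
Σ=3b of 3 (184bpm 3/8) — PASS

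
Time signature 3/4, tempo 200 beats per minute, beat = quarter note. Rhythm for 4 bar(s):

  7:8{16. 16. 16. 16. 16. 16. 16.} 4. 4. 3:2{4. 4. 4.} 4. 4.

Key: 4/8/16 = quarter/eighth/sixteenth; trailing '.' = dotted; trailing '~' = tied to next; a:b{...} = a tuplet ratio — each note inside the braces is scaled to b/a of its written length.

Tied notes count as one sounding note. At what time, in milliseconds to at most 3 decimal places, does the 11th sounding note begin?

note 11 onset = 7b = 2100.0ms

1. 0.0ms @ 0 + 128.571ms (3/7)
2. 128.571ms @ 3/7 + 128.571ms (3/7)
3. 257.143ms @ 6/7 + 128.571ms (3/7)
4. 385.714ms @ 9/7 + 128.571ms (3/7)
5. 514.286ms @ 12/7 + 128.571ms (3/7)
6. 642.857ms @ 15/7 + 128.571ms (3/7)
7. 771.429ms @ 18/7 + 128.571ms (3/7)
8. 900.0ms @ 3 + 450.0ms (3/2)
9. 1350.0ms @ 9/2 + 450.0ms (3/2)
10. 1800.0ms @ 6 + 300.0ms (1)
11. 2100.0ms @ 7 + 300.0ms (1)
12. 2400.0ms @ 8 + 300.0ms (1)
13. 2700.0ms @ 9 + 450.0ms (3/2)
14. 3150.0ms @ 21/2 + 450.0ms (3/2)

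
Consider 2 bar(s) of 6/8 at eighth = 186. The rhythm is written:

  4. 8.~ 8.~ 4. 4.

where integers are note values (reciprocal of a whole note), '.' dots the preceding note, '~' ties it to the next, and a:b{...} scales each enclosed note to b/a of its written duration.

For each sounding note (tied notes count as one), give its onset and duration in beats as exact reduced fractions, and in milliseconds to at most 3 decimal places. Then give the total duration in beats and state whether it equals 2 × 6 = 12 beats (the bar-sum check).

1) 0.0ms=0b +967.742ms=3b
2) 967.742ms=3b +1935.484ms=6b
3) 2903.226ms=9b +967.742ms=3b
Σ=12b of 12 (186bpm 6/8) — PASS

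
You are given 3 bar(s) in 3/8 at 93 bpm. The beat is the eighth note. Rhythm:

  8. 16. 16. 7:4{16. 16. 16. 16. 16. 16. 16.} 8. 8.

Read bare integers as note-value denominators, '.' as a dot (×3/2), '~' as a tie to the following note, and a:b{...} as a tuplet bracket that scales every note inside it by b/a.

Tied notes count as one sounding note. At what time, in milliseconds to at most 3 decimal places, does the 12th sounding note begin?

note 12 onset = 15/2b = 4838.71ms

1. 0.0ms @ 0 + 967.742ms (3/2)
2. 967.742ms @ 3/2 + 483.871ms (3/4)
3. 1451.613ms @ 9/4 + 483.871ms (3/4)
4. 1935.484ms @ 3 + 276.498ms (3/7)
5. 2211.982ms @ 24/7 + 276.498ms (3/7)
6. 2488.479ms @ 27/7 + 276.498ms (3/7)
7. 2764.977ms @ 30/7 + 276.498ms (3/7)
8. 3041.475ms @ 33/7 + 276.498ms (3/7)
9. 3317.972ms @ 36/7 + 276.498ms (3/7)
10. 3594.47ms @ 39/7 + 276.498ms (3/7)
11. 3870.968ms @ 6 + 967.742ms (3/2)
12. 4838.71ms @ 15/2 + 967.742ms (3/2)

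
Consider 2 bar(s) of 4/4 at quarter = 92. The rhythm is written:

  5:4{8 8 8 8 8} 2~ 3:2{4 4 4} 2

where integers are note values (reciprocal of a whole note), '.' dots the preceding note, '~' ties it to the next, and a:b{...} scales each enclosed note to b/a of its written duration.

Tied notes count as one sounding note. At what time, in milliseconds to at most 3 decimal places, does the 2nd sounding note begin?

1. 0.0ms @ 0 + 260.87ms (2/5)
2. 260.87ms @ 2/5 + 260.87ms (2/5)
3. 521.739ms @ 4/5 + 260.87ms (2/5)
4. 782.609ms @ 6/5 + 260.87ms (2/5)
5. 1043.478ms @ 8/5 + 260.87ms (2/5)
6. 1304.348ms @ 2 + 1739.13ms (8/3)
7. 3043.478ms @ 14/3 + 434.783ms (2/3)
8. 3478.261ms @ 16/3 + 434.783ms (2/3)
9. 3913.043ms @ 6 + 1304.348ms (2)

note 2 onset = 2/5b = 260.87ms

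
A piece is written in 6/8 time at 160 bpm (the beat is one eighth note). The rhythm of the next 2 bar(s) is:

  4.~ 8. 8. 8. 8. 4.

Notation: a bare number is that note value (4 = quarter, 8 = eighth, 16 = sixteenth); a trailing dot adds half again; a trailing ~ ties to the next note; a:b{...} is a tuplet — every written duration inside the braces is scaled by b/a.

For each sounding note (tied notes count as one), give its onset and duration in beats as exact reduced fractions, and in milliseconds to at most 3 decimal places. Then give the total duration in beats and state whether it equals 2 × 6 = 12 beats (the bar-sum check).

1) 0.0ms=0b +1687.5ms=9/2b
2) 1687.5ms=9/2b +562.5ms=3/2b
3) 2250.0ms=6b +562.5ms=3/2b
4) 2812.5ms=15/2b +562.5ms=3/2b
5) 3375.0ms=9b +1125.0ms=3b
Σ=12b of 12 (160bpm 6/8) — PASS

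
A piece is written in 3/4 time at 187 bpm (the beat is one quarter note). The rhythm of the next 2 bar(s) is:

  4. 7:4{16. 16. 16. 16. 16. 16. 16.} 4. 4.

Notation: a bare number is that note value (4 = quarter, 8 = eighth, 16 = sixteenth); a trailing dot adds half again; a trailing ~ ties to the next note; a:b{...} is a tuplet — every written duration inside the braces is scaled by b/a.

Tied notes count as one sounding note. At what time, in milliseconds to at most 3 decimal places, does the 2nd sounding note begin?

1. 0.0ms @ 0 + 481.283ms (3/2)
2. 481.283ms @ 3/2 + 68.755ms (3/14)
3. 550.038ms @ 12/7 + 68.755ms (3/14)
4. 618.793ms @ 27/14 + 68.755ms (3/14)
5. 687.548ms @ 15/7 + 68.755ms (3/14)
6. 756.303ms @ 33/14 + 68.755ms (3/14)
7. 825.057ms @ 18/7 + 68.755ms (3/14)
8. 893.812ms @ 39/14 + 68.755ms (3/14)
9. 962.567ms @ 3 + 481.283ms (3/2)
10. 1443.85ms @ 9/2 + 481.283ms (3/2)

note 2 onset = 3/2b = 481.283ms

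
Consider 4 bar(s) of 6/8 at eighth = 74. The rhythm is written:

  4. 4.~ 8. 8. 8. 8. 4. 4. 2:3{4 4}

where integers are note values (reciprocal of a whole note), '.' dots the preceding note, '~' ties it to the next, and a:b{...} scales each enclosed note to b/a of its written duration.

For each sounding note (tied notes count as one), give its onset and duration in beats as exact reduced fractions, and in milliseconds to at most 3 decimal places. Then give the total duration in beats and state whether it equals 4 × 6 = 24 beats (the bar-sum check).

1) 0.0ms=0b +2432.432ms=3b
2) 2432.432ms=3b +3648.649ms=9/2b
3) 6081.081ms=15/2b +1216.216ms=3/2b
4) 7297.297ms=9b +1216.216ms=3/2b
5) 8513.514ms=21/2b +1216.216ms=3/2b
6) 9729.73ms=12b +2432.432ms=3b
7) 12162.162ms=15b +2432.432ms=3b
8) 14594.595ms=18b +2432.432ms=3b
9) 17027.027ms=21b +2432.432ms=3b
Σ=24b of 24 (74bpm 6/8) — PASS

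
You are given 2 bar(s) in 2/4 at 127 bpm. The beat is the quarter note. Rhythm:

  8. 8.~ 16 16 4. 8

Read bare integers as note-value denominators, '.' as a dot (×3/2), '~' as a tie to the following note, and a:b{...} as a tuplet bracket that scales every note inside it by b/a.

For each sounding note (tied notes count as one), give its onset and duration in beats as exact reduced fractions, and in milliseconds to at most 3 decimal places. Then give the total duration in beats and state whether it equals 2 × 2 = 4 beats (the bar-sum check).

1) 0.0ms=0b +354.331ms=3/4b
2) 354.331ms=3/4b +472.441ms=1b
3) 826.772ms=7/4b +118.11ms=1/4b
4) 944.882ms=2b +708.661ms=3/2b
5) 1653.543ms=7/2b +236.22ms=1/2b
Σ=4b of 4 (127bpm 2/4) — PASS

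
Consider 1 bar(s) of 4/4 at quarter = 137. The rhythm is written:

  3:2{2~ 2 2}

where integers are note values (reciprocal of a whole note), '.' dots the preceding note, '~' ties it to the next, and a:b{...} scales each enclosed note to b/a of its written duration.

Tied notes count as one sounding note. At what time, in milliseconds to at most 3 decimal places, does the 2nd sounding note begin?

note 2 onset = 8/3b = 1167.883ms

1. 0.0ms @ 0 + 1167.883ms (8/3)
2. 1167.883ms @ 8/3 + 583.942ms (4/3)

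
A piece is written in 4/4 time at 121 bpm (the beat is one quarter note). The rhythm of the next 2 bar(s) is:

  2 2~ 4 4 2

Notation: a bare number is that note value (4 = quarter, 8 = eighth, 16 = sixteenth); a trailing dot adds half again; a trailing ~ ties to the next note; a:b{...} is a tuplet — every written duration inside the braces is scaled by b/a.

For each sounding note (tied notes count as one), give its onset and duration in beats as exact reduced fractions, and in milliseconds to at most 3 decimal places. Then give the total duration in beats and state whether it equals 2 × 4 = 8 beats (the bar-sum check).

1) 0.0ms=0b +991.736ms=2b
2) 991.736ms=2b +1487.603ms=3b
3) 2479.339ms=5b +495.868ms=1b
4) 2975.207ms=6b +991.736ms=2b
Σ=8b of 8 (121bpm 4/4) — PASS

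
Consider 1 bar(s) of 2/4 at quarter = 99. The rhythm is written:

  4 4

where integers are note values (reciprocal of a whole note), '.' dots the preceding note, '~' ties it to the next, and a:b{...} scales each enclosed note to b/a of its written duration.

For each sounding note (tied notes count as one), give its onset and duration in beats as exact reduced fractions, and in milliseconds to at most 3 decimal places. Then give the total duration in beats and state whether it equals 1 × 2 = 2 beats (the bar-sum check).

1) 0.0ms=0b +606.061ms=1b
2) 606.061ms=1b +606.061ms=1b
Σ=2b of 2 (99bpm 2/4) — PASS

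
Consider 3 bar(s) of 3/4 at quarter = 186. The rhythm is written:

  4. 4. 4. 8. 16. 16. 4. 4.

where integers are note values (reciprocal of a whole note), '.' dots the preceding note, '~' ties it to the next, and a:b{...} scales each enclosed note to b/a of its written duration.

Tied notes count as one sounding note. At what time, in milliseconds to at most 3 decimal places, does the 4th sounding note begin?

note 4 onset = 9/2b = 1451.613ms

1. 0.0ms @ 0 + 483.871ms (3/2)
2. 483.871ms @ 3/2 + 483.871ms (3/2)
3. 967.742ms @ 3 + 483.871ms (3/2)
4. 1451.613ms @ 9/2 + 241.935ms (3/4)
5. 1693.548ms @ 21/4 + 120.968ms (3/8)
6. 1814.516ms @ 45/8 + 120.968ms (3/8)
7. 1935.484ms @ 6 + 483.871ms (3/2)
8. 2419.355ms @ 15/2 + 483.871ms (3/2)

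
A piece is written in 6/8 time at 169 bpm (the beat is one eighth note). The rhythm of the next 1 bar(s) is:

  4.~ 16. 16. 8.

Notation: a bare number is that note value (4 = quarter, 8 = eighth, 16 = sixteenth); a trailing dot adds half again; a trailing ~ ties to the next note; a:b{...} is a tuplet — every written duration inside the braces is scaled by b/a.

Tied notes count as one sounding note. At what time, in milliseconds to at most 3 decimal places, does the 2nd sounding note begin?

1. 0.0ms @ 0 + 1331.361ms (15/4)
2. 1331.361ms @ 15/4 + 266.272ms (3/4)
3. 1597.633ms @ 9/2 + 532.544ms (3/2)

note 2 onset = 15/4b = 1331.361ms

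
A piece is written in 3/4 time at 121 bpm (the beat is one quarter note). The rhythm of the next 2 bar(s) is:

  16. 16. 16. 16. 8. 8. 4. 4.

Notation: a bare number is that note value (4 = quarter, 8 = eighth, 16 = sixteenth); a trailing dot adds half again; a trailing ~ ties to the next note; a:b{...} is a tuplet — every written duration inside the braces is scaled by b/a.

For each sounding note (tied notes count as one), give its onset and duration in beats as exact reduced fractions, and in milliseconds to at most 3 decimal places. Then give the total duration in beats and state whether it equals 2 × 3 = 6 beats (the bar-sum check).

1) 0.0ms=0b +185.95ms=3/8b
2) 185.95ms=3/8b +185.95ms=3/8b
3) 371.901ms=3/4b +185.95ms=3/8b
4) 557.851ms=9/8b +185.95ms=3/8b
5) 743.802ms=3/2b +371.901ms=3/4b
6) 1115.702ms=9/4b +371.901ms=3/4b
7) 1487.603ms=3b +743.802ms=3/2b
8) 2231.405ms=9/2b +743.802ms=3/2b
Σ=6b of 6 (121bpm 3/4) — PASS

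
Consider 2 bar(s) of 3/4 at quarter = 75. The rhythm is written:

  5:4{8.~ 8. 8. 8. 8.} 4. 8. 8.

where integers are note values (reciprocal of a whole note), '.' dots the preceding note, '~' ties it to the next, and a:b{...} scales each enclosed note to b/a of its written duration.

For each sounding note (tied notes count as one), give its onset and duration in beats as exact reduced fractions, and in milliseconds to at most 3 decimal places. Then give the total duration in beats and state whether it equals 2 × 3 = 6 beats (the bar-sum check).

1) 0.0ms=0b +960.0ms=6/5b
2) 960.0ms=6/5b +480.0ms=3/5b
3) 1440.0ms=9/5b +480.0ms=3/5b
4) 1920.0ms=12/5b +480.0ms=3/5b
5) 2400.0ms=3b +1200.0ms=3/2b
6) 3600.0ms=9/2b +600.0ms=3/4b
7) 4200.0ms=21/4b +600.0ms=3/4b
Σ=6b of 6 (75bpm 3/4) — PASS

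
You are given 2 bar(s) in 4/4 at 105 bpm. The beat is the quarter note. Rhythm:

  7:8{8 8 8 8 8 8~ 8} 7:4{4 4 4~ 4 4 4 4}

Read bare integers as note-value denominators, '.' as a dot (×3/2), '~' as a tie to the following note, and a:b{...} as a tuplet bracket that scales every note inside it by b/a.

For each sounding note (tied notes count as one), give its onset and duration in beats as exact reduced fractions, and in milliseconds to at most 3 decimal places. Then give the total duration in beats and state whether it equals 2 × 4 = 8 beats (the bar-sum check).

1) 0.0ms=0b +326.531ms=4/7b
2) 326.531ms=4/7b +326.531ms=4/7b
3) 653.061ms=8/7b +326.531ms=4/7b
4) 979.592ms=12/7b +326.531ms=4/7b
5) 1306.122ms=16/7b +326.531ms=4/7b
6) 1632.653ms=20/7b +653.061ms=8/7b
7) 2285.714ms=4b +326.531ms=4/7b
8) 2612.245ms=32/7b +326.531ms=4/7b
9) 2938.776ms=36/7b +653.061ms=8/7b
10) 3591.837ms=44/7b +326.531ms=4/7b
11) 3918.367ms=48/7b +326.531ms=4/7b
12) 4244.898ms=52/7b +326.531ms=4/7b
Σ=8b of 8 (105bpm 4/4) — PASS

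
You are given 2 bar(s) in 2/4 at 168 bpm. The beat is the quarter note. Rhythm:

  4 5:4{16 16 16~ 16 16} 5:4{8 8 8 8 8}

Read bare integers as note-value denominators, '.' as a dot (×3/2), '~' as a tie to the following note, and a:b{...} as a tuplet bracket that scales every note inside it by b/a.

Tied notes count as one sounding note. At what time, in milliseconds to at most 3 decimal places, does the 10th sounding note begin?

note 10 onset = 18/5b = 1285.714ms

1. 0.0ms @ 0 + 357.143ms (1)
2. 357.143ms @ 1 + 71.429ms (1/5)
3. 428.571ms @ 6/5 + 71.429ms (1/5)
4. 500.0ms @ 7/5 + 142.857ms (2/5)
5. 642.857ms @ 9/5 + 71.429ms (1/5)
6. 714.286ms @ 2 + 142.857ms (2/5)
7. 857.143ms @ 12/5 + 142.857ms (2/5)
8. 1000.0ms @ 14/5 + 142.857ms (2/5)
9. 1142.857ms @ 16/5 + 142.857ms (2/5)
10. 1285.714ms @ 18/5 + 142.857ms (2/5)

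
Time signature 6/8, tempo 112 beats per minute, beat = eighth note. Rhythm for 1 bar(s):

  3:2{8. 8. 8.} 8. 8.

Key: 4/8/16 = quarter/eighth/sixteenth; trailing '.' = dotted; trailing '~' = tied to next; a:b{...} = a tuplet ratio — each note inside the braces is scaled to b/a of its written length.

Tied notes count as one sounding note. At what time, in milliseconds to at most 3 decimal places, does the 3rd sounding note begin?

note 3 onset = 2b = 1071.429ms

1. 0.0ms @ 0 + 535.714ms (1)
2. 535.714ms @ 1 + 535.714ms (1)
3. 1071.429ms @ 2 + 535.714ms (1)
4. 1607.143ms @ 3 + 803.571ms (3/2)
5. 2410.714ms @ 9/2 + 803.571ms (3/2)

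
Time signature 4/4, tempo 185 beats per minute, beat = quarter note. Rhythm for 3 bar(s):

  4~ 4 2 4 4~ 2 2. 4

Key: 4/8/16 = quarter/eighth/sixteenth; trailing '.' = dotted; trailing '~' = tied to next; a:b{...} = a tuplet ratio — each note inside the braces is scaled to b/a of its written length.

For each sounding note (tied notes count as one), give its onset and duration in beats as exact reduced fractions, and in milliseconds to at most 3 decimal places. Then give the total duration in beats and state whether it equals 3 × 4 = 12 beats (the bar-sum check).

1) 0.0ms=0b +648.649ms=2b
2) 648.649ms=2b +648.649ms=2b
3) 1297.297ms=4b +324.324ms=1b
4) 1621.622ms=5b +972.973ms=3b
5) 2594.595ms=8b +972.973ms=3b
6) 3567.568ms=11b +324.324ms=1b
Σ=12b of 12 (185bpm 4/4) — PASS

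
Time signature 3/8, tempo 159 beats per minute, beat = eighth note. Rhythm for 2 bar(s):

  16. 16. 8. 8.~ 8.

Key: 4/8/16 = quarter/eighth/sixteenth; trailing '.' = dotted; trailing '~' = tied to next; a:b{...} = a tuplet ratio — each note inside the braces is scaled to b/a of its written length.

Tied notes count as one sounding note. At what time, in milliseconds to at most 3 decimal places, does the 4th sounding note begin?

1. 0.0ms @ 0 + 283.019ms (3/4)
2. 283.019ms @ 3/4 + 283.019ms (3/4)
3. 566.038ms @ 3/2 + 566.038ms (3/2)
4. 1132.075ms @ 3 + 1132.075ms (3)

note 4 onset = 3b = 1132.075ms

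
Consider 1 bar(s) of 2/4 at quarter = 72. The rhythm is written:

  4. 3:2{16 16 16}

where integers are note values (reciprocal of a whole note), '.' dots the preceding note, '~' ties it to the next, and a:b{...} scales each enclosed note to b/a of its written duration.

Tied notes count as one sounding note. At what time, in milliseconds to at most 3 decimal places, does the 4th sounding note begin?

1. 0.0ms @ 0 + 1250.0ms (3/2)
2. 1250.0ms @ 3/2 + 138.889ms (1/6)
3. 1388.889ms @ 5/3 + 138.889ms (1/6)
4. 1527.778ms @ 11/6 + 138.889ms (1/6)

note 4 onset = 11/6b = 1527.778ms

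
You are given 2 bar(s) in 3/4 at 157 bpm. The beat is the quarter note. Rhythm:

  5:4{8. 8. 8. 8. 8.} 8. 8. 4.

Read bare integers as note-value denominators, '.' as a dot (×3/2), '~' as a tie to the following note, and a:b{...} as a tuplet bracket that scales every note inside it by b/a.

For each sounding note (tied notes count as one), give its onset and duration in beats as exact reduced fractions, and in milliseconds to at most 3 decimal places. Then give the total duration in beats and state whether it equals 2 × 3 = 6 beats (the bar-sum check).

1) 0.0ms=0b +229.299ms=3/5b
2) 229.299ms=3/5b +229.299ms=3/5b
3) 458.599ms=6/5b +229.299ms=3/5b
4) 687.898ms=9/5b +229.299ms=3/5b
5) 917.197ms=12/5b +229.299ms=3/5b
6) 1146.497ms=3b +286.624ms=3/4b
7) 1433.121ms=15/4b +286.624ms=3/4b
8) 1719.745ms=9/2b +573.248ms=3/2b
Σ=6b of 6 (157bpm 3/4) — PASS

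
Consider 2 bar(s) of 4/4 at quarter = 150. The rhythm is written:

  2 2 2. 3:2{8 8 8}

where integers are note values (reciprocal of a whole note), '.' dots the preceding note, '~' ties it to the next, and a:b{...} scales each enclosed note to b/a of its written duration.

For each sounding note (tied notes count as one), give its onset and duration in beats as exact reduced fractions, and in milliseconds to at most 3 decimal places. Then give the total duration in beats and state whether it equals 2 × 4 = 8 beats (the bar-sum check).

1) 0.0ms=0b +800.0ms=2b
2) 800.0ms=2b +800.0ms=2b
3) 1600.0ms=4b +1200.0ms=3b
4) 2800.0ms=7b +133.333ms=1/3b
5) 2933.333ms=22/3b +133.333ms=1/3b
6) 3066.667ms=23/3b +133.333ms=1/3b
Σ=8b of 8 (150bpm 4/4) — PASS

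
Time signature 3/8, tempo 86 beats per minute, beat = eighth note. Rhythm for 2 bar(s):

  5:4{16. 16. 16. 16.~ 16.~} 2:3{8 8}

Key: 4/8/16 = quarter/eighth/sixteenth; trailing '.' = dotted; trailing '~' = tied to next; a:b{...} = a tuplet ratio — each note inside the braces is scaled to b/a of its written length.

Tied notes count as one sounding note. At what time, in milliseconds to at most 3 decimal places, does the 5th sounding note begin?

note 5 onset = 9/2b = 3139.535ms

1. 0.0ms @ 0 + 418.605ms (3/5)
2. 418.605ms @ 3/5 + 418.605ms (3/5)
3. 837.209ms @ 6/5 + 418.605ms (3/5)
4. 1255.814ms @ 9/5 + 1883.721ms (27/10)
5. 3139.535ms @ 9/2 + 1046.512ms (3/2)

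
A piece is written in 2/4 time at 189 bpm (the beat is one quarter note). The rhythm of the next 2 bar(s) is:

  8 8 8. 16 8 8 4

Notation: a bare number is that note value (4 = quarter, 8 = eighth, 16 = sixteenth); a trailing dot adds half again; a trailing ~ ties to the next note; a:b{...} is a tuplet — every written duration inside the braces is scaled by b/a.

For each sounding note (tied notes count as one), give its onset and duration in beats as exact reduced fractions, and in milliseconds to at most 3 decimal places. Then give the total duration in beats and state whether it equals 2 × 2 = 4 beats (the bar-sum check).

1) 0.0ms=0b +158.73ms=1/2b
2) 158.73ms=1/2b +158.73ms=1/2b
3) 317.46ms=1b +238.095ms=3/4b
4) 555.556ms=7/4b +79.365ms=1/4b
5) 634.921ms=2b +158.73ms=1/2b
6) 793.651ms=5/2b +158.73ms=1/2b
7) 952.381ms=3b +317.46ms=1b
Σ=4b of 4 (189bpm 2/4) — PASS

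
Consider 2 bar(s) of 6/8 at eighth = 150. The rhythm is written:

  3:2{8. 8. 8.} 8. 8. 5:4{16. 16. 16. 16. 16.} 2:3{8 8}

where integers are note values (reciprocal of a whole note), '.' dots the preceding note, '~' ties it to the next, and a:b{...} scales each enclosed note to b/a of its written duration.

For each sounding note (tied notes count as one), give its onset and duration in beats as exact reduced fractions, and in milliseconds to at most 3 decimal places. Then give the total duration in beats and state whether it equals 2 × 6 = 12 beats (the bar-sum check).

1) 0.0ms=0b +400.0ms=1b
2) 400.0ms=1b +400.0ms=1b
3) 800.0ms=2b +400.0ms=1b
4) 1200.0ms=3b +600.0ms=3/2b
5) 1800.0ms=9/2b +600.0ms=3/2b
6) 2400.0ms=6b +240.0ms=3/5b
7) 2640.0ms=33/5b +240.0ms=3/5b
8) 2880.0ms=36/5b +240.0ms=3/5b
9) 3120.0ms=39/5b +240.0ms=3/5b
10) 3360.0ms=42/5b +240.0ms=3/5b
11) 3600.0ms=9b +600.0ms=3/2b
12) 4200.0ms=21/2b +600.0ms=3/2b
Σ=12b of 12 (150bpm 6/8) — PASS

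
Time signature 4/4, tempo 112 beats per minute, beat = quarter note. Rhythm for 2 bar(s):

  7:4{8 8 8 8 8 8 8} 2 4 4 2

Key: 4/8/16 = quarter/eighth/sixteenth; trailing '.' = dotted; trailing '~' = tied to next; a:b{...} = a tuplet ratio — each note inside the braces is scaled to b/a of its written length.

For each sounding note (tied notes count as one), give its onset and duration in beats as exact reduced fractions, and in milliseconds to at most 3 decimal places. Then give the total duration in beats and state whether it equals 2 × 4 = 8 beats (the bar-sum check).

1) 0.0ms=0b +153.061ms=2/7b
2) 153.061ms=2/7b +153.061ms=2/7b
3) 306.122ms=4/7b +153.061ms=2/7b
4) 459.184ms=6/7b +153.061ms=2/7b
5) 612.245ms=8/7b +153.061ms=2/7b
6) 765.306ms=10/7b +153.061ms=2/7b
7) 918.367ms=12/7b +153.061ms=2/7b
8) 1071.429ms=2b +1071.429ms=2b
9) 2142.857ms=4b +535.714ms=1b
10) 2678.571ms=5b +535.714ms=1b
11) 3214.286ms=6b +1071.429ms=2b
Σ=8b of 8 (112bpm 4/4) — PASS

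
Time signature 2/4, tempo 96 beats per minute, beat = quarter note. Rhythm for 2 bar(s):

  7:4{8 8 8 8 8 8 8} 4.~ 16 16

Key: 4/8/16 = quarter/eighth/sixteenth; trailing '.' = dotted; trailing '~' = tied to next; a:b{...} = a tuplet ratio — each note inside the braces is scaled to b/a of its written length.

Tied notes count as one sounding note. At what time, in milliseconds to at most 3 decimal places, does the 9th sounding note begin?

1. 0.0ms @ 0 + 178.571ms (2/7)
2. 178.571ms @ 2/7 + 178.571ms (2/7)
3. 357.143ms @ 4/7 + 178.571ms (2/7)
4. 535.714ms @ 6/7 + 178.571ms (2/7)
5. 714.286ms @ 8/7 + 178.571ms (2/7)
6. 892.857ms @ 10/7 + 178.571ms (2/7)
7. 1071.429ms @ 12/7 + 178.571ms (2/7)
8. 1250.0ms @ 2 + 1093.75ms (7/4)
9. 2343.75ms @ 15/4 + 156.25ms (1/4)

note 9 onset = 15/4b = 2343.75ms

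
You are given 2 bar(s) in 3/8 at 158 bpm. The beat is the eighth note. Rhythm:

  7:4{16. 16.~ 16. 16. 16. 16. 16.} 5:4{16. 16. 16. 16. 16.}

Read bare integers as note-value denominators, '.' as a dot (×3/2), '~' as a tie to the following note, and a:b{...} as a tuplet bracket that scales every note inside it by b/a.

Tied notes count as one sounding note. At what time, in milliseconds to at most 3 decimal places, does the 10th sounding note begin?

note 10 onset = 24/5b = 1822.785ms

1. 0.0ms @ 0 + 162.749ms (3/7)
2. 162.749ms @ 3/7 + 325.497ms (6/7)
3. 488.246ms @ 9/7 + 162.749ms (3/7)
4. 650.995ms @ 12/7 + 162.749ms (3/7)
5. 813.743ms @ 15/7 + 162.749ms (3/7)
6. 976.492ms @ 18/7 + 162.749ms (3/7)
7. 1139.241ms @ 3 + 227.848ms (3/5)
8. 1367.089ms @ 18/5 + 227.848ms (3/5)
9. 1594.937ms @ 21/5 + 227.848ms (3/5)
10. 1822.785ms @ 24/5 + 227.848ms (3/5)
11. 2050.633ms @ 27/5 + 227.848ms (3/5)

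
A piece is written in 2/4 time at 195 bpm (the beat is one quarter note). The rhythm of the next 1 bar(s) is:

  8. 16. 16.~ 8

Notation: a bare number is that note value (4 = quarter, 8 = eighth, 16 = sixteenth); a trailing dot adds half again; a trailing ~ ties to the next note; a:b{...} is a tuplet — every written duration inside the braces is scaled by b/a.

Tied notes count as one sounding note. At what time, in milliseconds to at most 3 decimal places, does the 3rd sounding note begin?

1. 0.0ms @ 0 + 230.769ms (3/4)
2. 230.769ms @ 3/4 + 115.385ms (3/8)
3. 346.154ms @ 9/8 + 269.231ms (7/8)

note 3 onset = 9/8b = 346.154ms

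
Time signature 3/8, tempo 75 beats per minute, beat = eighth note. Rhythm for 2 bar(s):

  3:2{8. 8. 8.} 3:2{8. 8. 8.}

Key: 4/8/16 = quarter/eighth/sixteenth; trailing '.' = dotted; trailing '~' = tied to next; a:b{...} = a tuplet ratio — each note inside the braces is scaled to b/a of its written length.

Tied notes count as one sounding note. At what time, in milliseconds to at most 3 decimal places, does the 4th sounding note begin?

1. 0.0ms @ 0 + 800.0ms (1)
2. 800.0ms @ 1 + 800.0ms (1)
3. 1600.0ms @ 2 + 800.0ms (1)
4. 2400.0ms @ 3 + 800.0ms (1)
5. 3200.0ms @ 4 + 800.0ms (1)
6. 4000.0ms @ 5 + 800.0ms (1)

note 4 onset = 3b = 2400.0ms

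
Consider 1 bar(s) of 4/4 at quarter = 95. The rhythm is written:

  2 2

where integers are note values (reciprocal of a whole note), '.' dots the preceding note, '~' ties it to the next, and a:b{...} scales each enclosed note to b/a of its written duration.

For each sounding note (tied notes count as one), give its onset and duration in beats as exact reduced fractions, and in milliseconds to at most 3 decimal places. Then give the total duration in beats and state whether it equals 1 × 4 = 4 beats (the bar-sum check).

1) 0.0ms=0b +1263.158ms=2b
2) 1263.158ms=2b +1263.158ms=2b
Σ=4b of 4 (95bpm 4/4) — PASS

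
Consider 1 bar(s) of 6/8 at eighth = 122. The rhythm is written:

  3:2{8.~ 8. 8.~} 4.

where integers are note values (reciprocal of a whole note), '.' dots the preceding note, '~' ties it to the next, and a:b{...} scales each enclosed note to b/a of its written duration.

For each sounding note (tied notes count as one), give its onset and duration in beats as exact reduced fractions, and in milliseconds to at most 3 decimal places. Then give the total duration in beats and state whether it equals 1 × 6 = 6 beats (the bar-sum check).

1) 0.0ms=0b +983.607ms=2b
2) 983.607ms=2b +1967.213ms=4b
Σ=6b of 6 (122bpm 6/8) — PASS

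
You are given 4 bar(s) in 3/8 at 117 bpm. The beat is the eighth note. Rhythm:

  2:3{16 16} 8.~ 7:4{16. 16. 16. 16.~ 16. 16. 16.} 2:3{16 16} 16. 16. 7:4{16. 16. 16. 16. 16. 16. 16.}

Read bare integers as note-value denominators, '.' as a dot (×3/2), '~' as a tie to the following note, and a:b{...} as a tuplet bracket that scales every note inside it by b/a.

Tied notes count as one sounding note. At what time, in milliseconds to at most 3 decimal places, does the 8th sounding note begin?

1. 0.0ms @ 0 + 384.615ms (3/4)
2. 384.615ms @ 3/4 + 384.615ms (3/4)
3. 769.231ms @ 3/2 + 989.011ms (27/14)
4. 1758.242ms @ 24/7 + 219.78ms (3/7)
5. 1978.022ms @ 27/7 + 219.78ms (3/7)
6. 2197.802ms @ 30/7 + 439.56ms (6/7)
7. 2637.363ms @ 36/7 + 219.78ms (3/7)
8. 2857.143ms @ 39/7 + 219.78ms (3/7)
9. 3076.923ms @ 6 + 384.615ms (3/4)
10. 3461.538ms @ 27/4 + 384.615ms (3/4)
11. 3846.154ms @ 15/2 + 384.615ms (3/4)
12. 4230.769ms @ 33/4 + 384.615ms (3/4)
13. 4615.385ms @ 9 + 219.78ms (3/7)
14. 4835.165ms @ 66/7 + 219.78ms (3/7)
15. 5054.945ms @ 69/7 + 219.78ms (3/7)
16. 5274.725ms @ 72/7 + 219.78ms (3/7)
17. 5494.505ms @ 75/7 + 219.78ms (3/7)
18. 5714.286ms @ 78/7 + 219.78ms (3/7)
19. 5934.066ms @ 81/7 + 219.78ms (3/7)

note 8 onset = 39/7b = 2857.143ms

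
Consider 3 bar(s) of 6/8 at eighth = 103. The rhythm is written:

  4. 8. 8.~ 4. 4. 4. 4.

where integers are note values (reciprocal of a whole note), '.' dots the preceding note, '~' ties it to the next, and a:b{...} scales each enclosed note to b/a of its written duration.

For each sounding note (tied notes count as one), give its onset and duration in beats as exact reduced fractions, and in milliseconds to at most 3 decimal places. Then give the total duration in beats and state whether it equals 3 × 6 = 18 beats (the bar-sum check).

1) 0.0ms=0b +1747.573ms=3b
2) 1747.573ms=3b +873.786ms=3/2b
3) 2621.359ms=9/2b +2621.359ms=9/2b
4) 5242.718ms=9b +1747.573ms=3b
5) 6990.291ms=12b +1747.573ms=3b
6) 8737.864ms=15b +1747.573ms=3b
Σ=18b of 18 (103bpm 6/8) — PASS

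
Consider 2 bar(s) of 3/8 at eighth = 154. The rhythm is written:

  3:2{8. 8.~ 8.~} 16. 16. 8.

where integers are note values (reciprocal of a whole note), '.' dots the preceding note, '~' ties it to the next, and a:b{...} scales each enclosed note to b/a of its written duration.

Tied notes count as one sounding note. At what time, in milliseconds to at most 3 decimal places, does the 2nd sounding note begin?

1. 0.0ms @ 0 + 389.61ms (1)
2. 389.61ms @ 1 + 1071.429ms (11/4)
3. 1461.039ms @ 15/4 + 292.208ms (3/4)
4. 1753.247ms @ 9/2 + 584.416ms (3/2)

note 2 onset = 1b = 389.61ms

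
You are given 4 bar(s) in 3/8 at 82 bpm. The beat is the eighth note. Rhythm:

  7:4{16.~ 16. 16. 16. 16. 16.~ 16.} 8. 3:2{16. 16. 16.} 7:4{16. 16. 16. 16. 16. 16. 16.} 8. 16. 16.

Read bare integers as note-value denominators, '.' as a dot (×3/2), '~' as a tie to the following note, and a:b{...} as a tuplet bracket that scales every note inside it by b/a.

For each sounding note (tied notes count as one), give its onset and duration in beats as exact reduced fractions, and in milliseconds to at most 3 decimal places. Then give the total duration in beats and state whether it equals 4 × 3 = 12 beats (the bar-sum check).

1) 0.0ms=0b +627.178ms=6/7b
2) 627.178ms=6/7b +313.589ms=3/7b
3) 940.767ms=9/7b +313.589ms=3/7b
4) 1254.355ms=12/7b +313.589ms=3/7b
5) 1567.944ms=15/7b +627.178ms=6/7b
6) 2195.122ms=3b +1097.561ms=3/2b
7) 3292.683ms=9/2b +365.854ms=1/2b
8) 3658.537ms=5b +365.854ms=1/2b
9) 4024.39ms=11/2b +365.854ms=1/2b
10) 4390.244ms=6b +313.589ms=3/7b
11) 4703.833ms=45/7b +313.589ms=3/7b
12) 5017.422ms=48/7b +313.589ms=3/7b
13) 5331.01ms=51/7b +313.589ms=3/7b
14) 5644.599ms=54/7b +313.589ms=3/7b
15) 5958.188ms=57/7b +313.589ms=3/7b
16) 6271.777ms=60/7b +313.589ms=3/7b
17) 6585.366ms=9b +1097.561ms=3/2b
18) 7682.927ms=21/2b +548.78ms=3/4b
19) 8231.707ms=45/4b +548.78ms=3/4b
Σ=12b of 12 (82bpm 3/8) — PASS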